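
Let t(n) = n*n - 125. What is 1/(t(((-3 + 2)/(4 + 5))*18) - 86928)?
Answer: -1/87049 ≈ -1.1488e-5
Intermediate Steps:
t(n) = -125 + n**2 (t(n) = n**2 - 125 = -125 + n**2)
1/(t(((-3 + 2)/(4 + 5))*18) - 86928) = 1/((-125 + (((-3 + 2)/(4 + 5))*18)**2) - 86928) = 1/((-125 + (-1/9*18)**2) - 86928) = 1/((-125 + (-2)**2) - 86928) = 1/((-125 + 4) - 86928) = 1/(-121 - 86928) = 1/(-87049) = -1/87049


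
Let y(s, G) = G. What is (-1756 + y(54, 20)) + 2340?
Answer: 604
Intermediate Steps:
(-1756 + y(54, 20)) + 2340 = (-1756 + 20) + 2340 = -1736 + 2340 = 604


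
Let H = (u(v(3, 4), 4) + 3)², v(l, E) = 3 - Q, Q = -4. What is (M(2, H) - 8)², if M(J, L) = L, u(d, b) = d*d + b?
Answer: 9784384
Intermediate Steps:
v(l, E) = 7 (v(l, E) = 3 - 1*(-4) = 3 + 4 = 7)
u(d, b) = b + d² (u(d, b) = d² + b = b + d²)
H = 3136 (H = ((4 + 7²) + 3)² = ((4 + 49) + 3)² = (53 + 3)² = 56² = 3136)
(M(2, H) - 8)² = (3136 - 8)² = 3128² = 9784384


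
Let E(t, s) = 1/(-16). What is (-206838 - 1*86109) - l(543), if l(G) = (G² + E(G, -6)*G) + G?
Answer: -9412881/16 ≈ -5.8831e+5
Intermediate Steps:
E(t, s) = -1/16
l(G) = G² + 15*G/16 (l(G) = (G² - G/16) + G = G² + 15*G/16)
(-206838 - 1*86109) - l(543) = (-206838 - 1*86109) - 543*(15 + 16*543)/16 = (-206838 - 86109) - 543*(15 + 8688)/16 = -292947 - 543*8703/16 = -292947 - 1*4725729/16 = -292947 - 4725729/16 = -9412881/16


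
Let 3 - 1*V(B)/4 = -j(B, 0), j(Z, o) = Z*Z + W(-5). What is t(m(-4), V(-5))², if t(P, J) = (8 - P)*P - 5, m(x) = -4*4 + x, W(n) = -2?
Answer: 319225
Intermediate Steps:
m(x) = -16 + x
j(Z, o) = -2 + Z² (j(Z, o) = Z*Z - 2 = Z² - 2 = -2 + Z²)
V(B) = 4 + 4*B² (V(B) = 12 - (-4)*(-2 + B²) = 12 - 4*(2 - B²) = 12 + (-8 + 4*B²) = 4 + 4*B²)
t(P, J) = -5 + P*(8 - P) (t(P, J) = P*(8 - P) - 5 = -5 + P*(8 - P))
t(m(-4), V(-5))² = (-5 - (-16 - 4)² + 8*(-16 - 4))² = (-5 - 1*(-20)² + 8*(-20))² = (-5 - 1*400 - 160)² = (-5 - 400 - 160)² = (-565)² = 319225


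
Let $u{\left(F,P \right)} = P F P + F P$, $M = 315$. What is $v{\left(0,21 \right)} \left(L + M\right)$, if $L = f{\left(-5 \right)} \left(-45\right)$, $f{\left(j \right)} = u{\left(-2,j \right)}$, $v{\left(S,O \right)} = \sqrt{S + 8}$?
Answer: $4230 \sqrt{2} \approx 5982.1$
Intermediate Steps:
$v{\left(S,O \right)} = \sqrt{8 + S}$
$u{\left(F,P \right)} = F P + F P^{2}$ ($u{\left(F,P \right)} = F P P + F P = F P^{2} + F P = F P + F P^{2}$)
$f{\left(j \right)} = - 2 j \left(1 + j\right)$
$L = 1800$ ($L = \left(-2\right) \left(-5\right) \left(1 - 5\right) \left(-45\right) = \left(-2\right) \left(-5\right) \left(-4\right) \left(-45\right) = \left(-40\right) \left(-45\right) = 1800$)
$v{\left(0,21 \right)} \left(L + M\right) = \sqrt{8 + 0} \left(1800 + 315\right) = \sqrt{8} \cdot 2115 = 2 \sqrt{2} \cdot 2115 = 4230 \sqrt{2}$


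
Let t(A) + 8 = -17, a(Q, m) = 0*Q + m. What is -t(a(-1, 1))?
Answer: 25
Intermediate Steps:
a(Q, m) = m (a(Q, m) = 0 + m = m)
t(A) = -25 (t(A) = -8 - 17 = -25)
-t(a(-1, 1)) = -1*(-25) = 25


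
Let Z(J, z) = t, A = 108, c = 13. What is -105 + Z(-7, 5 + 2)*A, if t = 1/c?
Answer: -1257/13 ≈ -96.692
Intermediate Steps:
t = 1/13 ≈ 0.076923
Z(J, z) = 1/13
-105 + Z(-7, 5 + 2)*A = -105 + (1/13)*108 = -105 + 108/13 = -1257/13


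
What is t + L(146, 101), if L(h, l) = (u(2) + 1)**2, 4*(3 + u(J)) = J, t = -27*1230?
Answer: -132831/4 ≈ -33208.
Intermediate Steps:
t = -33210
u(J) = -3 + J/4
L(h, l) = 9/4 (L(h, l) = ((-3 + (1/4)*2) + 1)**2 = ((-3 + 1/2) + 1)**2 = (-5/2 + 1)**2 = (-3/2)**2 = 9/4)
t + L(146, 101) = -33210 + 9/4 = -132831/4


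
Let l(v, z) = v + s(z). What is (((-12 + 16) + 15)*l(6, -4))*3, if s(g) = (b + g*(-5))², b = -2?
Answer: 18810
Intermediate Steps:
s(g) = (-2 - 5*g)² (s(g) = (-2 + g*(-5))² = (-2 - 5*g)²)
l(v, z) = v + (2 + 5*z)²
(((-12 + 16) + 15)*l(6, -4))*3 = (((-12 + 16) + 15)*(6 + (2 + 5*(-4))²))*3 = ((4 + 15)*(6 + (2 - 20)²))*3 = (19*(6 + (-18)²))*3 = (19*(6 + 324))*3 = (19*330)*3 = 6270*3 = 18810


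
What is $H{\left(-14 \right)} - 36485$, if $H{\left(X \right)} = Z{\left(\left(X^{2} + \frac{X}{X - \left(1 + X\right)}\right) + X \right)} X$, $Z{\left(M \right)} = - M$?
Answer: $-33741$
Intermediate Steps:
$H{\left(X \right)} = - X^{3}$ ($H{\left(X \right)} = - (\left(X^{2} + \frac{X}{X - \left(1 + X\right)}\right) + X) X = - (\left(X^{2} + \frac{X}{-1}\right) + X) X = - (\left(X^{2} - X\right) + X) X = - X^{2} X = - X^{3}$)
$H{\left(-14 \right)} - 36485 = - \left(-14\right)^{3} - 36485 = \left(-1\right) \left(-2744\right) - 36485 = 2744 - 36485 = -33741$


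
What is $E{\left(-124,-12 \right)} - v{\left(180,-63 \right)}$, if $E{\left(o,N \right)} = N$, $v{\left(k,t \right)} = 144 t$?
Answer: $9060$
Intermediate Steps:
$E{\left(-124,-12 \right)} - v{\left(180,-63 \right)} = -12 - 144 \left(-63\right) = -12 - -9072 = -12 + 9072 = 9060$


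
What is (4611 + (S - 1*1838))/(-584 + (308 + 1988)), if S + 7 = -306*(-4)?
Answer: 1995/856 ≈ 2.3306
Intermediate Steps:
S = 1217 (S = -7 - 306*(-4) = -7 + 1224 = 1217)
(4611 + (S - 1*1838))/(-584 + (308 + 1988)) = (4611 + (1217 - 1*1838))/(-584 + (308 + 1988)) = (4611 + (1217 - 1838))/(-584 + 2296) = (4611 - 621)/1712 = 3990*(1/1712) = 1995/856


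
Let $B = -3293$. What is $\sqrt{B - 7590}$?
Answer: $i \sqrt{10883} \approx 104.32 i$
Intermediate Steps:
$\sqrt{B - 7590} = \sqrt{-3293 - 7590} = \sqrt{-10883} = i \sqrt{10883}$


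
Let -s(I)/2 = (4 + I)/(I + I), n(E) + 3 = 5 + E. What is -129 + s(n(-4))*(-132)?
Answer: -261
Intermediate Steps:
n(E) = 2 + E (n(E) = -3 + (5 + E) = 2 + E)
s(I) = -(4 + I)/I (s(I) = -2*(4 + I)/(I + I) = -2*(4 + I)/(2*I) = -2*(4 + I)*1/(2*I) = -(4 + I)/I)
-129 + s(n(-4))*(-132) = -129 + ((-4 - (2 - 4))/(2 - 4))*(-132) = -129 + ((-4 - 1*(-2))/(-2))*(-132) = -129 - (-4 + 2)/2*(-132) = -129 - ½*(-2)*(-132) = -129 + 1*(-132) = -129 - 132 = -261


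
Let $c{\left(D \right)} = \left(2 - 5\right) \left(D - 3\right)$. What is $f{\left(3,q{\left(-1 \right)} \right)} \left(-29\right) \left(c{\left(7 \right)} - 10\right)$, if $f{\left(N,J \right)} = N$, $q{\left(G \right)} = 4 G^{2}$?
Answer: $1914$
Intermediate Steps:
$c{\left(D \right)} = 9 - 3 D$ ($c{\left(D \right)} = - 3 \left(-3 + D\right) = 9 - 3 D$)
$f{\left(3,q{\left(-1 \right)} \right)} \left(-29\right) \left(c{\left(7 \right)} - 10\right) = 3 \left(-29\right) \left(\left(9 - 21\right) - 10\right) = - 87 \left(\left(9 - 21\right) - 10\right) = - 87 \left(-12 - 10\right) = \left(-87\right) \left(-22\right) = 1914$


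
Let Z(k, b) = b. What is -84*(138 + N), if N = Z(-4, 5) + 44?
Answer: -15708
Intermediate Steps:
N = 49 (N = 5 + 44 = 49)
-84*(138 + N) = -84*(138 + 49) = -84*187 = -15708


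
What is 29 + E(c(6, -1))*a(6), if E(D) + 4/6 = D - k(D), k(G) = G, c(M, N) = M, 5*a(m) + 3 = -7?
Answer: 91/3 ≈ 30.333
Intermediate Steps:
a(m) = -2 (a(m) = -3/5 + (1/5)*(-7) = -3/5 - 7/5 = -2)
E(D) = -2/3 (E(D) = -2/3 + (D - D) = -2/3 + 0 = -2/3)
29 + E(c(6, -1))*a(6) = 29 - 2/3*(-2) = 29 + 4/3 = 91/3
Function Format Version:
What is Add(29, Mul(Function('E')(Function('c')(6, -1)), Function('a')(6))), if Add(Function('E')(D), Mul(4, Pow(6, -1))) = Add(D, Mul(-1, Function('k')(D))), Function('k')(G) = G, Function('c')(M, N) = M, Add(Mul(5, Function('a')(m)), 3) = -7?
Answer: Rational(91, 3) ≈ 30.333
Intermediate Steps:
Function('a')(m) = -2 (Function('a')(m) = Add(Rational(-3, 5), Mul(Rational(1, 5), -7)) = Add(Rational(-3, 5), Rational(-7, 5)) = -2)
Function('E')(D) = Rational(-2, 3) (Function('E')(D) = Add(Rational(-2, 3), Add(D, Mul(-1, D))) = Add(Rational(-2, 3), 0) = Rational(-2, 3))
Add(29, Mul(Function('E')(Function('c')(6, -1)), Function('a')(6))) = Add(29, Mul(Rational(-2, 3), -2)) = Add(29, Rational(4, 3)) = Rational(91, 3)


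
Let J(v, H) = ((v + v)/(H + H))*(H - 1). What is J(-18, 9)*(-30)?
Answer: 480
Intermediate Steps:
J(v, H) = v*(-1 + H)/H (J(v, H) = ((2*v)/((2*H)))*(-1 + H) = ((2*v)*(1/(2*H)))*(-1 + H) = (v/H)*(-1 + H) = v*(-1 + H)/H)
J(-18, 9)*(-30) = (-18 - 1*(-18)/9)*(-30) = (-18 - 1*(-18)*⅑)*(-30) = (-18 + 2)*(-30) = -16*(-30) = 480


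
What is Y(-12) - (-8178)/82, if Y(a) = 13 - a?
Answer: 5114/41 ≈ 124.73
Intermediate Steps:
Y(-12) - (-8178)/82 = (13 - 1*(-12)) - (-8178)/82 = (13 + 12) - (-8178)/82 = 25 - 87*(-47/41) = 25 + 4089/41 = 5114/41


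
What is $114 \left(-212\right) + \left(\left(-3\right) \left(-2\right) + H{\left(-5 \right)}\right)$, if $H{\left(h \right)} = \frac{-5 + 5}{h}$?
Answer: $-24162$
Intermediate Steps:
$H{\left(h \right)} = 0$ ($H{\left(h \right)} = \frac{0}{h} = 0$)
$114 \left(-212\right) + \left(\left(-3\right) \left(-2\right) + H{\left(-5 \right)}\right) = 114 \left(-212\right) + \left(\left(-3\right) \left(-2\right) + 0\right) = -24168 + \left(6 + 0\right) = -24168 + 6 = -24162$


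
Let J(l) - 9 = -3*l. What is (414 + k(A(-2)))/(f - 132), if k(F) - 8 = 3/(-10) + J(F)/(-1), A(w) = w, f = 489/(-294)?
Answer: -199283/65495 ≈ -3.0427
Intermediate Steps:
f = -163/98 (f = 489*(-1/294) = -163/98 ≈ -1.6633)
J(l) = 9 - 3*l
k(F) = -13/10 + 3*F (k(F) = 8 + (3/(-10) + (9 - 3*F)/(-1)) = 8 + (3*(-1/10) + (9 - 3*F)*(-1)) = 8 + (-3/10 + (-9 + 3*F)) = 8 + (-93/10 + 3*F) = -13/10 + 3*F)
(414 + k(A(-2)))/(f - 132) = (414 + (-13/10 + 3*(-2)))/(-163/98 - 132) = (414 + (-13/10 - 6))/(-13099/98) = (414 - 73/10)*(-98/13099) = (4067/10)*(-98/13099) = -199283/65495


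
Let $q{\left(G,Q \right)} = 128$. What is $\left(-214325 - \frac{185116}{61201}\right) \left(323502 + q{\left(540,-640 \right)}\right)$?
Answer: $- \frac{4245083655790830}{61201} \approx -6.9363 \cdot 10^{10}$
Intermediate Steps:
$\left(-214325 - \frac{185116}{61201}\right) \left(323502 + q{\left(540,-640 \right)}\right) = \left(-214325 - \frac{185116}{61201}\right) \left(323502 + 128\right) = \left(-214325 - \frac{185116}{61201}\right) 323630 = \left(- \frac{13117089441}{61201}\right) 323630 = - \frac{4245083655790830}{61201}$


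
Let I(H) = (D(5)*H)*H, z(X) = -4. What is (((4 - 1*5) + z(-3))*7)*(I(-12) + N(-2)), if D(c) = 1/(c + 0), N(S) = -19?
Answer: -343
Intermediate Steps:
D(c) = 1/c
I(H) = H²/5 (I(H) = (H/5)*H = H²/5)
(((4 - 1*5) + z(-3))*7)*(I(-12) + N(-2)) = (((4 - 1*5) - 4)*7)*((⅕)*(-12)² - 19) = (((4 - 5) - 4)*7)*((⅕)*144 - 19) = ((-1 - 4)*7)*(144/5 - 19) = -5*7*(49/5) = -35*49/5 = -343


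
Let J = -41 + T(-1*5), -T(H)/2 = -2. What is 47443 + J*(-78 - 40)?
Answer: 51809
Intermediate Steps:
T(H) = 4 (T(H) = -2*(-2) = 4)
J = -37 (J = -41 + 4 = -37)
47443 + J*(-78 - 40) = 47443 - 37*(-78 - 40) = 47443 - 37*(-118) = 47443 + 4366 = 51809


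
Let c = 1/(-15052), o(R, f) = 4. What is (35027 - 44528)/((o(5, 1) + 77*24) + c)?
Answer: -47669684/9292101 ≈ -5.1301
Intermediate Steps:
c = -1/15052 ≈ -6.6436e-5
(35027 - 44528)/((o(5, 1) + 77*24) + c) = (35027 - 44528)/((4 + 77*24) - 1/15052) = -9501/((4 + 1848) - 1/15052) = -9501/(1852 - 1/15052) = -9501/27876303/15052 = -9501*15052/27876303 = -47669684/9292101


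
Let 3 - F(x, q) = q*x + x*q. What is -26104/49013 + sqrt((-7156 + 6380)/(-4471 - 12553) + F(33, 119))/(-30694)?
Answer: -26104/49013 - I*sqrt(2222008523)/16329208 ≈ -0.53259 - 0.0028867*I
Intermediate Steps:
F(x, q) = 3 - 2*q*x (F(x, q) = 3 - (q*x + x*q) = 3 - (q*x + q*x) = 3 - 2*q*x)
-26104/49013 + sqrt((-7156 + 6380)/(-4471 - 12553) + F(33, 119))/(-30694) = -26104/49013 + sqrt((-7156 + 6380)/(-4471 - 12553) + (3 - 2*119*33))/(-30694) = -26104*1/49013 + sqrt(-776/(-17024) + (3 - 7854))*(-1/30694) = -26104/49013 + sqrt(-776*(-1/17024) - 7851)*(-1/30694) = -26104/49013 + sqrt(97/2128 - 7851)*(-1/30694) = -26104/49013 + sqrt(-16706831/2128)*(-1/30694) = -26104/49013 + (I*sqrt(2222008523)/532)*(-1/30694) = -26104/49013 - I*sqrt(2222008523)/16329208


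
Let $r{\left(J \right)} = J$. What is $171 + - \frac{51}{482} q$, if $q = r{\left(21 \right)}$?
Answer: $\frac{81351}{482} \approx 168.78$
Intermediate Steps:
$q = 21$
$171 + - \frac{51}{482} q = 171 + - \frac{51}{482} \cdot 21 = 171 + \left(-51\right) \frac{1}{482} \cdot 21 = 171 - \frac{1071}{482} = \frac{81351}{482}$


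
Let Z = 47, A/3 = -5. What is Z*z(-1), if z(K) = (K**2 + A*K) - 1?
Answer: 705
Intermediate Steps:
A = -15 (A = 3*(-5) = -15)
z(K) = -1 + K**2 - 15*K (z(K) = (K**2 - 15*K) - 1 = -1 + K**2 - 15*K)
Z*z(-1) = 47*(-1 + (-1)**2 - 15*(-1)) = 47*(-1 + 1 + 15) = 47*15 = 705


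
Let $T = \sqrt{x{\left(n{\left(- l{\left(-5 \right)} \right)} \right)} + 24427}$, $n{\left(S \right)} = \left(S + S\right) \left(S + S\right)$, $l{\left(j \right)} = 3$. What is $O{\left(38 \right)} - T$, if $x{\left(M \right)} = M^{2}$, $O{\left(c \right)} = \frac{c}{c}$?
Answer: $1 - \sqrt{25723} \approx -159.38$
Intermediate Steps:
$O{\left(c \right)} = 1$
$n{\left(S \right)} = 4 S^{2}$ ($n{\left(S \right)} = 2 S 2 S = 4 S^{2}$)
$T = \sqrt{25723}$ ($T = \sqrt{\left(4 \left(\left(-1\right) 3\right)^{2}\right)^{2} + 24427} = \sqrt{\left(4 \left(-3\right)^{2}\right)^{2} + 24427} = \sqrt{\left(4 \cdot 9\right)^{2} + 24427} = \sqrt{36^{2} + 24427} = \sqrt{1296 + 24427} = \sqrt{25723} \approx 160.38$)
$O{\left(38 \right)} - T = 1 - \sqrt{25723}$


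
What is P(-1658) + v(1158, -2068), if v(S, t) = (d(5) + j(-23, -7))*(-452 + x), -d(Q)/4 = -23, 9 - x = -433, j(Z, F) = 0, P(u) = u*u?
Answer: 2748044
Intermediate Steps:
P(u) = u**2
x = 442 (x = 9 - 1*(-433) = 9 + 433 = 442)
d(Q) = 92 (d(Q) = -4*(-23) = 92)
v(S, t) = -920 (v(S, t) = (92 + 0)*(-452 + 442) = 92*(-10) = -920)
P(-1658) + v(1158, -2068) = (-1658)**2 - 920 = 2748964 - 920 = 2748044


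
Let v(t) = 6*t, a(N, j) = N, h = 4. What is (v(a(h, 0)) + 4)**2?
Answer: 784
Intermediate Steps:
(v(a(h, 0)) + 4)**2 = (6*4 + 4)**2 = (24 + 4)**2 = 28**2 = 784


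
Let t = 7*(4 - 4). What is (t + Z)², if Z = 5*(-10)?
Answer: 2500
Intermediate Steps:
Z = -50
t = 0 (t = 7*0 = 0)
(t + Z)² = (0 - 50)² = (-50)² = 2500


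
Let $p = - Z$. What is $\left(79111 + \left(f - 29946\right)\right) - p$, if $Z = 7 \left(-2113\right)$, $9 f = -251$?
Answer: $\frac{309115}{9} \approx 34346.0$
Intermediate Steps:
$f = - \frac{251}{9}$ ($f = \frac{1}{9} \left(-251\right) = - \frac{251}{9} \approx -27.889$)
$Z = -14791$
$p = 14791$ ($p = \left(-1\right) \left(-14791\right) = 14791$)
$\left(79111 + \left(f - 29946\right)\right) - p = \left(79111 - \frac{269765}{9}\right) - 14791 = \frac{442234}{9} - 14791 = \frac{309115}{9}$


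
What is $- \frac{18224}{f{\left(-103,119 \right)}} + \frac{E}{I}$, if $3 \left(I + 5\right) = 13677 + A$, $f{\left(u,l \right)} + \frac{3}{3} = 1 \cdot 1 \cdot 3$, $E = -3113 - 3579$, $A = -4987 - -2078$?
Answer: $- \frac{98001412}{10753} \approx -9113.9$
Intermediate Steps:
$A = -2909$ ($A = -4987 + 2078 = -2909$)
$E = -6692$ ($E = -3113 - 3579 = -6692$)
$f{\left(u,l \right)} = 2$ ($f{\left(u,l \right)} = -1 + 1 \cdot 1 \cdot 3 = -1 + 1 \cdot 3 = -1 + 3 = 2$)
$I = \frac{10753}{3}$ ($I = -5 + \frac{13677 - 2909}{3} = -5 + \frac{1}{3} \cdot 10768 = -5 + \frac{10768}{3} = \frac{10753}{3} \approx 3584.3$)
$- \frac{18224}{f{\left(-103,119 \right)}} + \frac{E}{I} = - \frac{18224}{2} - \frac{6692}{\frac{10753}{3}} = \left(-18224\right) \frac{1}{2} - \frac{20076}{10753} = -9112 - \frac{20076}{10753} = - \frac{98001412}{10753}$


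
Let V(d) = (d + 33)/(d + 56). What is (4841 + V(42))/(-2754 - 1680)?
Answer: -474493/434532 ≈ -1.0920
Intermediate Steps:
V(d) = (33 + d)/(56 + d)
(4841 + V(42))/(-2754 - 1680) = (4841 + (33 + 42)/(56 + 42))/(-2754 - 1680) = (4841 + 75/98)/(-4434) = (4841 + (1/98)*75)*(-1/4434) = (4841 + 75/98)*(-1/4434) = (474493/98)*(-1/4434) = -474493/434532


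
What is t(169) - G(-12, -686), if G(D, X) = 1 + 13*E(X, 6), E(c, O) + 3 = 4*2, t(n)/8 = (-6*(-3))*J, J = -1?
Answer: -210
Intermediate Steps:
t(n) = -144 (t(n) = 8*(-6*(-3)*(-1)) = 8*(18*(-1)) = 8*(-18) = -144)
E(c, O) = 5 (E(c, O) = -3 + 4*2 = -3 + 8 = 5)
G(D, X) = 66 (G(D, X) = 1 + 13*5 = 1 + 65 = 66)
t(169) - G(-12, -686) = -144 - 1*66 = -144 - 66 = -210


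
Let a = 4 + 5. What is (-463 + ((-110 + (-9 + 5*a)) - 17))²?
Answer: 306916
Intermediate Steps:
a = 9
(-463 + ((-110 + (-9 + 5*a)) - 17))² = (-463 + ((-110 + (-9 + 5*9)) - 17))² = (-463 + ((-110 + (-9 + 45)) - 17))² = (-463 + ((-110 + 36) - 17))² = (-463 + (-74 - 17))² = (-463 - 91)² = (-554)² = 306916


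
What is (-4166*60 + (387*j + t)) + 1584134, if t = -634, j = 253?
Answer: 1431451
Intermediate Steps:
(-4166*60 + (387*j + t)) + 1584134 = (-4166*60 + (387*253 - 634)) + 1584134 = (-249960 + (97911 - 634)) + 1584134 = (-249960 + 97277) + 1584134 = -152683 + 1584134 = 1431451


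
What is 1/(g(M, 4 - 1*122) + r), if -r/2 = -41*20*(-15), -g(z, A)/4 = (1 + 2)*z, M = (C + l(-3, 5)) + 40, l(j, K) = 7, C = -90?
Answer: -1/24084 ≈ -4.1521e-5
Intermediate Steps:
M = -43 (M = (-90 + 7) + 40 = -83 + 40 = -43)
g(z, A) = -12*z (g(z, A) = -4*(1 + 2)*z = -12*z)
r = -24600 (r = -2*(-41*20)*(-15) = -(-1640)*(-15) = -2*12300 = -24600)
1/(g(M, 4 - 1*122) + r) = 1/(-12*(-43) - 24600) = 1/(516 - 24600) = 1/(-24084) = -1/24084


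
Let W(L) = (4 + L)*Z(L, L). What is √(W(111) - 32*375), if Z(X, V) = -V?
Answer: I*√24765 ≈ 157.37*I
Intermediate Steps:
W(L) = -L*(4 + L) (W(L) = (4 + L)*(-L) = -L*(4 + L))
√(W(111) - 32*375) = √(-1*111*(4 + 111) - 32*375) = √(-1*111*115 - 12000) = √(-12765 - 12000) = √(-24765) = I*√24765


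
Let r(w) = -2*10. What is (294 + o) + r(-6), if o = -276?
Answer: -2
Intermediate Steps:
r(w) = -20
(294 + o) + r(-6) = (294 - 276) - 20 = 18 - 20 = -2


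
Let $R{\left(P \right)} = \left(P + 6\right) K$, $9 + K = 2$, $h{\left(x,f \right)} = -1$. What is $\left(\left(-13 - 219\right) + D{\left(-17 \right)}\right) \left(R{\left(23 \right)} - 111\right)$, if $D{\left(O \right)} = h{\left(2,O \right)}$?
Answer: $73162$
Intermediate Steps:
$D{\left(O \right)} = -1$
$K = -7$ ($K = -9 + 2 = -7$)
$R{\left(P \right)} = -42 - 7 P$ ($R{\left(P \right)} = \left(P + 6\right) \left(-7\right) = \left(6 + P\right) \left(-7\right) = -42 - 7 P$)
$\left(\left(-13 - 219\right) + D{\left(-17 \right)}\right) \left(R{\left(23 \right)} - 111\right) = \left(\left(-13 - 219\right) - 1\right) \left(\left(-42 - 161\right) - 111\right) = \left(-232 - 1\right) \left(\left(-42 - 161\right) - 111\right) = - 233 \left(-203 - 111\right) = \left(-233\right) \left(-314\right) = 73162$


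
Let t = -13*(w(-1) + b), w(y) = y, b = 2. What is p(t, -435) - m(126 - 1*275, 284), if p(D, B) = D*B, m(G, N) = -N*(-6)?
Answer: 3951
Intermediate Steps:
m(G, N) = 6*N
t = -13 (t = -13*(-1 + 2) = -13*1 = -13)
p(D, B) = B*D
p(t, -435) - m(126 - 1*275, 284) = -435*(-13) - 6*284 = 5655 - 1*1704 = 5655 - 1704 = 3951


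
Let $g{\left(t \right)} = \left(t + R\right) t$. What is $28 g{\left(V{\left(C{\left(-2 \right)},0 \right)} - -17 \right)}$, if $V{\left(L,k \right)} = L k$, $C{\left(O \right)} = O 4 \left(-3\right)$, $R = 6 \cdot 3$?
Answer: $16660$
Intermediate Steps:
$R = 18$
$C{\left(O \right)} = - 12 O$ ($C{\left(O \right)} = 4 O \left(-3\right) = - 12 O$)
$g{\left(t \right)} = t \left(18 + t\right)$ ($g{\left(t \right)} = \left(t + 18\right) t = \left(18 + t\right) t = t \left(18 + t\right)$)
$28 g{\left(V{\left(C{\left(-2 \right)},0 \right)} - -17 \right)} = 28 \left(\left(-12\right) \left(-2\right) 0 - -17\right) \left(18 + \left(\left(-12\right) \left(-2\right) 0 - -17\right)\right) = 28 \left(24 \cdot 0 + 17\right) \left(18 + \left(24 \cdot 0 + 17\right)\right) = 28 \left(0 + 17\right) \left(18 + \left(0 + 17\right)\right) = 28 \cdot 17 \left(18 + 17\right) = 28 \cdot 17 \cdot 35 = 28 \cdot 595 = 16660$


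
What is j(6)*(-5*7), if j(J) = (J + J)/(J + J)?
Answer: -35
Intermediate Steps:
j(J) = 1 (j(J) = (2*J)/((2*J)) = (2*J)*(1/(2*J)) = 1)
j(6)*(-5*7) = 1*(-5*7) = 1*(-35) = -35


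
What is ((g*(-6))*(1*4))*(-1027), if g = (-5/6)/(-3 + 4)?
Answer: -20540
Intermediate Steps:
g = -⅚ (g = -5*⅙/1 = -⅚*1 = -⅚ ≈ -0.83333)
((g*(-6))*(1*4))*(-1027) = ((-⅚*(-6))*(1*4))*(-1027) = (5*4)*(-1027) = 20*(-1027) = -20540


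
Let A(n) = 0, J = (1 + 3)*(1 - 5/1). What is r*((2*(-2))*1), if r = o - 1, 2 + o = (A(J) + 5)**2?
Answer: -88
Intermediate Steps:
J = -16 (J = 4*(1 - 5*1) = 4*(1 - 5) = 4*(-4) = -16)
o = 23 (o = -2 + (0 + 5)**2 = -2 + 5**2 = -2 + 25 = 23)
r = 22 (r = 23 - 1 = 22)
r*((2*(-2))*1) = 22*((2*(-2))*1) = 22*(-4*1) = 22*(-4) = -88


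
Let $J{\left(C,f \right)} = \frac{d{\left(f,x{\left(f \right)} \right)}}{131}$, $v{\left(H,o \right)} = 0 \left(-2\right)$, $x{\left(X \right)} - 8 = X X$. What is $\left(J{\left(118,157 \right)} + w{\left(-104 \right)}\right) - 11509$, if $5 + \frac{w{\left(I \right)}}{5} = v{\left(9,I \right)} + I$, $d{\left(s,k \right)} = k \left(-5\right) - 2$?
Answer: $- \frac{1702361}{131} \approx -12995.0$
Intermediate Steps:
$x{\left(X \right)} = 8 + X^{2}$ ($x{\left(X \right)} = 8 + X X = 8 + X^{2}$)
$d{\left(s,k \right)} = -2 - 5 k$ ($d{\left(s,k \right)} = - 5 k - 2 = -2 - 5 k$)
$v{\left(H,o \right)} = 0$
$J{\left(C,f \right)} = - \frac{42}{131} - \frac{5 f^{2}}{131}$ ($J{\left(C,f \right)} = \frac{-2 - 5 \left(8 + f^{2}\right)}{131} = \left(-2 - \left(40 + 5 f^{2}\right)\right) \frac{1}{131} = \left(-42 - 5 f^{2}\right) \frac{1}{131} = - \frac{42}{131} - \frac{5 f^{2}}{131}$)
$w{\left(I \right)} = -25 + 5 I$ ($w{\left(I \right)} = -25 + 5 \left(0 + I\right) = -25 + 5 I$)
$\left(J{\left(118,157 \right)} + w{\left(-104 \right)}\right) - 11509 = \left(\left(- \frac{42}{131} - \frac{5 \cdot 157^{2}}{131}\right) + \left(-25 + 5 \left(-104\right)\right)\right) - 11509 = \left(\left(- \frac{42}{131} - \frac{123245}{131}\right) - 545\right) + \left(-14628 + 3119\right) = \left(\left(- \frac{42}{131} - \frac{123245}{131}\right) - 545\right) - 11509 = \left(- \frac{123287}{131} - 545\right) - 11509 = - \frac{194682}{131} - 11509 = - \frac{1702361}{131}$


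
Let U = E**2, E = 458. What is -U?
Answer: -209764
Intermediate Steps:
U = 209764 (U = 458**2 = 209764)
-U = -1*209764 = -209764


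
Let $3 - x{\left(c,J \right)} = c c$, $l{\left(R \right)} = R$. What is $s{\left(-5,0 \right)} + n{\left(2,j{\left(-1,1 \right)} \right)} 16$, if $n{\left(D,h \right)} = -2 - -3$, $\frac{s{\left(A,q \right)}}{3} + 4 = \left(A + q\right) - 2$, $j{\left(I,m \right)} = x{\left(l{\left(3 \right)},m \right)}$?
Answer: $-17$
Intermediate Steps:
$x{\left(c,J \right)} = 3 - c^{2}$ ($x{\left(c,J \right)} = 3 - c c = 3 - c^{2}$)
$j{\left(I,m \right)} = -6$ ($j{\left(I,m \right)} = 3 - 3^{2} = 3 - 9 = -6$)
$s{\left(A,q \right)} = -18 + 3 A + 3 q$ ($s{\left(A,q \right)} = -12 + 3 \left(\left(A + q\right) - 2\right) = -12 + 3 \left(-2 + A + q\right) = -12 + \left(-6 + 3 A + 3 q\right) = -18 + 3 A + 3 q$)
$n{\left(D,h \right)} = 1$ ($n{\left(D,h \right)} = -2 + 3 = 1$)
$s{\left(-5,0 \right)} + n{\left(2,j{\left(-1,1 \right)} \right)} 16 = \left(-18 + 3 \left(-5\right) + 3 \cdot 0\right) + 1 \cdot 16 = \left(-18 - 15 + 0\right) + 16 = -33 + 16 = -17$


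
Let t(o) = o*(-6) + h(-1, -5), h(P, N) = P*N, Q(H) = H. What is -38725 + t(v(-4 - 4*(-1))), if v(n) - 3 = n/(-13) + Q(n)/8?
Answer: -38738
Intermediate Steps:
v(n) = 3 + 5*n/104 (v(n) = 3 + (n/(-13) + n/8) = 3 + (n*(-1/13) + n*(1/8)) = 3 + (-n/13 + n/8) = 3 + 5*n/104)
h(P, N) = N*P
t(o) = 5 - 6*o (t(o) = o*(-6) - 5*(-1) = -6*o + 5 = 5 - 6*o)
-38725 + t(v(-4 - 4*(-1))) = -38725 + (5 - 6*(3 + 5*(-4 - 4*(-1))/104)) = -38725 + (5 - 6*(3 + 5*(-4 + 4)/104)) = -38725 + (5 - 6*(3 + (5/104)*0)) = -38725 + (5 - 6*(3 + 0)) = -38725 + (5 - 6*3) = -38725 + (5 - 18) = -38725 - 13 = -38738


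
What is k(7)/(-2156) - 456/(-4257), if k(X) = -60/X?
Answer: 54071/486717 ≈ 0.11109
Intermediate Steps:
k(7)/(-2156) - 456/(-4257) = -60/7/(-2156) - 456/(-4257) = -60*⅐*(-1/2156) - 456*(-1/4257) = -60/7*(-1/2156) + 152/1419 = 15/3773 + 152/1419 = 54071/486717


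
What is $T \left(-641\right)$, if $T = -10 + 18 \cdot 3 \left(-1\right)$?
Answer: $41024$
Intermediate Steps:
$T = -64$ ($T = -10 + 18 \left(-3\right) = -10 - 54 = -64$)
$T \left(-641\right) = \left(-64\right) \left(-641\right) = 41024$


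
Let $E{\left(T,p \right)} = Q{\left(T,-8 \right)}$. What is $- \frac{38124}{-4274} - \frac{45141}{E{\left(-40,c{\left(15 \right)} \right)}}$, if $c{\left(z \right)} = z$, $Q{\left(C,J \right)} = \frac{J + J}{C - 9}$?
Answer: $- \frac{4726544541}{34192} \approx -1.3824 \cdot 10^{5}$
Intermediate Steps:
$Q{\left(C,J \right)} = \frac{2 J}{-9 + C}$
$E{\left(T,p \right)} = - \frac{16}{-9 + T}$ ($E{\left(T,p \right)} = 2 \left(-8\right) \frac{1}{-9 + T} = - \frac{16}{-9 + T}$)
$- \frac{38124}{-4274} - \frac{45141}{E{\left(-40,c{\left(15 \right)} \right)}} = - \frac{38124}{-4274} - \frac{45141}{\left(-16\right) \frac{1}{-9 - 40}} = \left(-38124\right) \left(- \frac{1}{4274}\right) - \frac{45141}{\left(-16\right) \frac{1}{-49}} = \frac{19062}{2137} - \frac{45141}{\left(-16\right) \left(- \frac{1}{49}\right)} = \frac{19062}{2137} - \frac{45141}{\frac{16}{49}} = \frac{19062}{2137} - \frac{2211909}{16} = - \frac{4726544541}{34192}$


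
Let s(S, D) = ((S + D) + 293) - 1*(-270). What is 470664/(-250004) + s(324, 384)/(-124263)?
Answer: -14700968929/7766561763 ≈ -1.8929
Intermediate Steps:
s(S, D) = 563 + D + S (s(S, D) = ((D + S) + 293) + 270 = (293 + D + S) + 270 = 563 + D + S)
470664/(-250004) + s(324, 384)/(-124263) = 470664/(-250004) + (563 + 384 + 324)/(-124263) = 470664*(-1/250004) + 1271*(-1/124263) = -117666/62501 - 1271/124263 = -14700968929/7766561763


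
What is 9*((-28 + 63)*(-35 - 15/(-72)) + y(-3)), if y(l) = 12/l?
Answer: -87963/8 ≈ -10995.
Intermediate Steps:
9*((-28 + 63)*(-35 - 15/(-72)) + y(-3)) = 9*((-28 + 63)*(-35 - 15/(-72)) + 12/(-3)) = 9*(35*(-35 - 15*(-1/72)) + 12*(-⅓)) = 9*(35*(-35 + 5/24) - 4) = 9*(35*(-835/24) - 4) = 9*(-29225/24 - 4) = 9*(-29321/24) = -87963/8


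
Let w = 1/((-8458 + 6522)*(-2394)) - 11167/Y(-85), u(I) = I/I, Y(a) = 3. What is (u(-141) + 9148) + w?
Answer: 25151427841/4634784 ≈ 5426.7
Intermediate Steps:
u(I) = 1
w = -17252210975/4634784 (w = 1/((-8458 + 6522)*(-2394)) - 11167/3 = -1/2394/(-1936) - 11167*⅓ = -1/1936*(-1/2394) - 11167/3 = 1/4634784 - 11167/3 = -17252210975/4634784 ≈ -3722.3)
(u(-141) + 9148) + w = (1 + 9148) - 17252210975/4634784 = 9149 - 17252210975/4634784 = 25151427841/4634784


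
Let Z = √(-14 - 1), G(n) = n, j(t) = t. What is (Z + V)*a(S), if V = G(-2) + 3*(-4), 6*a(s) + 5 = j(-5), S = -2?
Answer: 70/3 - 5*I*√15/3 ≈ 23.333 - 6.455*I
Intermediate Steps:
a(s) = -5/3 (a(s) = -⅚ + (⅙)*(-5) = -⅚ - ⅚ = -5/3)
V = -14 (V = -2 + 3*(-4) = -2 - 12 = -14)
Z = I*√15 (Z = √(-15) = I*√15 ≈ 3.873*I)
(Z + V)*a(S) = (I*√15 - 14)*(-5/3) = (-14 + I*√15)*(-5/3) = 70/3 - 5*I*√15/3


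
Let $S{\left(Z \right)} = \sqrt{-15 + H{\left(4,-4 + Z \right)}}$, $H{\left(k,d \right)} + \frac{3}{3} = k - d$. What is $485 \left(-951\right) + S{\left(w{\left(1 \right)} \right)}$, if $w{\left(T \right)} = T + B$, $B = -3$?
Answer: $-461235 + i \sqrt{6} \approx -4.6124 \cdot 10^{5} + 2.4495 i$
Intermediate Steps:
$H{\left(k,d \right)} = -1 + k - d$ ($H{\left(k,d \right)} = -1 - \left(d - k\right) = -1 + k - d$)
$w{\left(T \right)} = -3 + T$ ($w{\left(T \right)} = T - 3 = -3 + T$)
$S{\left(Z \right)} = \sqrt{-8 - Z}$ ($S{\left(Z \right)} = \sqrt{-15 - \left(-7 + Z\right)} = \sqrt{-8 - Z}$)
$485 \left(-951\right) + S{\left(w{\left(1 \right)} \right)} = 485 \left(-951\right) + \sqrt{-8 - \left(-3 + 1\right)} = -461235 + \sqrt{-8 - -2} = -461235 + \sqrt{-8 + 2} = -461235 + \sqrt{-6} = -461235 + i \sqrt{6}$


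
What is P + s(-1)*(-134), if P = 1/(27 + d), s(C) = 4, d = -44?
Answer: -9113/17 ≈ -536.06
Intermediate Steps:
P = -1/17 (P = 1/(27 - 44) = 1/(-17) = -1/17 ≈ -0.058824)
P + s(-1)*(-134) = -1/17 + 4*(-134) = -1/17 - 536 = -9113/17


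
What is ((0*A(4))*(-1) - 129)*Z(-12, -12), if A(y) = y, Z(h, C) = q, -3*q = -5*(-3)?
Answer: 645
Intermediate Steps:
q = -5 (q = -(-5)*(-3)/3 = -1/3*15 = -5)
Z(h, C) = -5
((0*A(4))*(-1) - 129)*Z(-12, -12) = ((0*4)*(-1) - 129)*(-5) = (0*(-1) - 129)*(-5) = (0 - 129)*(-5) = -129*(-5) = 645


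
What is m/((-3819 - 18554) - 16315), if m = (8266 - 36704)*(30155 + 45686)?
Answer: 1078383179/19344 ≈ 55748.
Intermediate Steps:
m = -2156766358 (m = -28438*75841 = -2156766358)
m/((-3819 - 18554) - 16315) = -2156766358/((-3819 - 18554) - 16315) = -2156766358/(-22373 - 16315) = -2156766358/(-38688) = -2156766358*(-1/38688) = 1078383179/19344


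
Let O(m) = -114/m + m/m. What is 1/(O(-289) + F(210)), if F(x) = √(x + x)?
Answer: -116467/34916411 + 167042*√105/34916411 ≈ 0.045686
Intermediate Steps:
O(m) = 1 - 114/m (O(m) = -114/m + 1 = 1 - 114/m)
F(x) = √2*√x (F(x) = √(2*x) = √2*√x)
1/(O(-289) + F(210)) = 1/((-114 - 289)/(-289) + √2*√210) = 1/(-1/289*(-403) + 2*√105) = 1/(403/289 + 2*√105)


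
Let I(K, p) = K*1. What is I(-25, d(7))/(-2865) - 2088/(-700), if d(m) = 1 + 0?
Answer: 299981/100275 ≈ 2.9916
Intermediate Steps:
d(m) = 1
I(K, p) = K
I(-25, d(7))/(-2865) - 2088/(-700) = -25/(-2865) - 2088/(-700) = -25*(-1/2865) - 2088*(-1/700) = 5/573 + 522/175 = 299981/100275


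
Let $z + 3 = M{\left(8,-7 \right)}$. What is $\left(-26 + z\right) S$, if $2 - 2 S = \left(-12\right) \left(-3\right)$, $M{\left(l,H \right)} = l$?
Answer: $357$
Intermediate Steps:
$S = -17$ ($S = 1 - \frac{\left(-12\right) \left(-3\right)}{2} = 1 - 18 = -17$)
$z = 5$ ($z = -3 + 8 = 5$)
$\left(-26 + z\right) S = \left(-26 + 5\right) \left(-17\right) = \left(-21\right) \left(-17\right) = 357$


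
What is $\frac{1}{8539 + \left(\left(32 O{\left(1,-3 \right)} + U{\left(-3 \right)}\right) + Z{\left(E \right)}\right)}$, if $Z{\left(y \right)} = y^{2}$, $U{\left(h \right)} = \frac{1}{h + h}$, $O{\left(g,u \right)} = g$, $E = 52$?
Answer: $\frac{6}{67649} \approx 8.8693 \cdot 10^{-5}$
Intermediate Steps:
$U{\left(h \right)} = \frac{1}{2 h}$
$\frac{1}{8539 + \left(\left(32 O{\left(1,-3 \right)} + U{\left(-3 \right)}\right) + Z{\left(E \right)}\right)} = \frac{1}{8539 + \left(\left(32 \cdot 1 + \frac{1}{2 \left(-3\right)}\right) + 52^{2}\right)} = \frac{1}{8539 + \left(\left(32 + \frac{1}{2} \left(- \frac{1}{3}\right)\right) + 2704\right)} = \frac{1}{8539 + \left(\left(32 - \frac{1}{6}\right) + 2704\right)} = \frac{1}{8539 + \left(\frac{191}{6} + 2704\right)} = \frac{1}{8539 + \frac{16415}{6}} = \frac{1}{\frac{67649}{6}} = \frac{6}{67649}$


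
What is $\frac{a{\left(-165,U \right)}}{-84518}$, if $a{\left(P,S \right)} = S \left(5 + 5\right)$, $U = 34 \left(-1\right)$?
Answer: $\frac{170}{42259} \approx 0.0040228$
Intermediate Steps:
$U = -34$
$a{\left(P,S \right)} = 10 S$ ($a{\left(P,S \right)} = S 10 = 10 S$)
$\frac{a{\left(-165,U \right)}}{-84518} = \frac{10 \left(-34\right)}{-84518} = \left(-340\right) \left(- \frac{1}{84518}\right) = \frac{170}{42259}$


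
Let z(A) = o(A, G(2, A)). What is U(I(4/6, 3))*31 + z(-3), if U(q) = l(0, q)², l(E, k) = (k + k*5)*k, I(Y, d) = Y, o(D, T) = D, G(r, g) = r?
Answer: 1957/9 ≈ 217.44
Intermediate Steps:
z(A) = A
l(E, k) = 6*k² (l(E, k) = (k + 5*k)*k = (6*k)*k = 6*k²)
U(q) = 36*q⁴ (U(q) = (6*q²)² = 36*q⁴)
U(I(4/6, 3))*31 + z(-3) = (36*(4/6)⁴)*31 - 3 = (36*(4*(⅙))⁴)*31 - 3 = (36*(⅔)⁴)*31 - 3 = (36*(16/81))*31 - 3 = (64/9)*31 - 3 = 1984/9 - 3 = 1957/9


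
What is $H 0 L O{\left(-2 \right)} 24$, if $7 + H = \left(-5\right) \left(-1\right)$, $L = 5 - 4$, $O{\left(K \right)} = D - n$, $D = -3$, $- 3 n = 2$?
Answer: $0$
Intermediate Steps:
$n = - \frac{2}{3}$ ($n = \left(- \frac{1}{3}\right) 2 = - \frac{2}{3} \approx -0.66667$)
$O{\left(K \right)} = - \frac{7}{3}$ ($O{\left(K \right)} = -3 - - \frac{2}{3} = -3 + \frac{2}{3} = - \frac{7}{3}$)
$L = 1$ ($L = 5 - 4 = 1$)
$H = -2$ ($H = -7 - -5 = -7 + 5 = -2$)
$H 0 L O{\left(-2 \right)} 24 = - 2 \cdot 0 \cdot 1 \left(- \frac{7}{3}\right) 24 = - 2 \cdot 0 \left(- \frac{7}{3}\right) 24 = \left(-2\right) 0 \cdot 24 = 0 \cdot 24 = 0$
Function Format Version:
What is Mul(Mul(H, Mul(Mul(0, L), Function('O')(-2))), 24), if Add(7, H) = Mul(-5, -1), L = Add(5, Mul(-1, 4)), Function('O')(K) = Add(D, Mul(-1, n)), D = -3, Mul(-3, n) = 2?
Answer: 0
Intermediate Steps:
n = Rational(-2, 3) (n = Mul(Rational(-1, 3), 2) = Rational(-2, 3) ≈ -0.66667)
Function('O')(K) = Rational(-7, 3) (Function('O')(K) = Add(-3, Mul(-1, Rational(-2, 3))) = Add(-3, Rational(2, 3)) = Rational(-7, 3))
L = 1 (L = Add(5, -4) = 1)
H = -2 (H = Add(-7, Mul(-5, -1)) = Add(-7, 5) = -2)
Mul(Mul(H, Mul(Mul(0, L), Function('O')(-2))), 24) = Mul(Mul(-2, Mul(Mul(0, 1), Rational(-7, 3))), 24) = Mul(Mul(-2, Mul(0, Rational(-7, 3))), 24) = Mul(Mul(-2, 0), 24) = Mul(0, 24) = 0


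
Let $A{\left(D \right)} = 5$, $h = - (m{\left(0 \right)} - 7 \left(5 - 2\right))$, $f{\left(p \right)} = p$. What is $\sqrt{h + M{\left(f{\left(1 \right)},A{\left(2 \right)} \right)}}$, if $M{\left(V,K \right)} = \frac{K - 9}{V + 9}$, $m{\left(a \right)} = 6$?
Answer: $\frac{\sqrt{365}}{5} \approx 3.821$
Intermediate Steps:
$h = 15$ ($h = - (6 - 7 \left(5 - 2\right)) = - (6 - 21) = \left(-1\right) \left(-15\right) = 15$)
$M{\left(V,K \right)} = \frac{-9 + K}{9 + V}$
$\sqrt{h + M{\left(f{\left(1 \right)},A{\left(2 \right)} \right)}} = \sqrt{15 + \frac{-9 + 5}{9 + 1}} = \sqrt{15 + \frac{1}{10} \left(-4\right)} = \sqrt{15 - \frac{2}{5}} = \sqrt{\frac{73}{5}} = \frac{\sqrt{365}}{5}$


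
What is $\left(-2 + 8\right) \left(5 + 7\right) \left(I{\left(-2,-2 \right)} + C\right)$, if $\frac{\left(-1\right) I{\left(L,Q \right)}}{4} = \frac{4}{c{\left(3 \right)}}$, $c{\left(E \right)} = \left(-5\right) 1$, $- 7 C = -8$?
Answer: $\frac{10944}{35} \approx 312.69$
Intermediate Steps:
$C = \frac{8}{7}$ ($C = \left(- \frac{1}{7}\right) \left(-8\right) = \frac{8}{7} \approx 1.1429$)
$c{\left(E \right)} = -5$
$I{\left(L,Q \right)} = \frac{16}{5}$ ($I{\left(L,Q \right)} = - 4 \frac{4}{-5} = - 4 \cdot 4 \left(- \frac{1}{5}\right) = \left(-4\right) \left(- \frac{4}{5}\right) = \frac{16}{5}$)
$\left(-2 + 8\right) \left(5 + 7\right) \left(I{\left(-2,-2 \right)} + C\right) = \left(-2 + 8\right) \left(5 + 7\right) \left(\frac{16}{5} + \frac{8}{7}\right) = 6 \cdot 12 \cdot \frac{152}{35} = 72 \cdot \frac{152}{35} = \frac{10944}{35}$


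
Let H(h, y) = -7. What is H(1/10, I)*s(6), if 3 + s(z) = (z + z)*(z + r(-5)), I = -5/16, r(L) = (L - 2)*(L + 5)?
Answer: -483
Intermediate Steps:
r(L) = (-2 + L)*(5 + L)
I = -5/16 (I = -5*1/16 = -5/16 ≈ -0.31250)
s(z) = -3 + 2*z² (s(z) = -3 + (z + z)*(z + (-10 + (-5)² + 3*(-5))) = -3 + (2*z)*(z + (-10 + 25 - 15)) = -3 + (2*z)*(z + 0) = -3 + (2*z)*z = -3 + 2*z²)
H(1/10, I)*s(6) = -7*(-3 + 2*6²) = -7*(-3 + 2*36) = -7*(-3 + 72) = -7*69 = -483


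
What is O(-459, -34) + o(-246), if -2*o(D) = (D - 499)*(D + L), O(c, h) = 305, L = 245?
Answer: -135/2 ≈ -67.500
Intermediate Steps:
o(D) = -(-499 + D)*(245 + D)/2 (o(D) = -(D - 499)*(D + 245)/2 = -(-499 + D)*(245 + D)/2)
O(-459, -34) + o(-246) = 305 + (122255/2 + 127*(-246) - 1/2*(-246)**2) = 305 + (122255/2 - 31242 - 1/2*60516) = 305 + (122255/2 - 31242 - 30258) = 305 - 745/2 = -135/2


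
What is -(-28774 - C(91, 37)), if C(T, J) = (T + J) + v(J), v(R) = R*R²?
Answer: 79555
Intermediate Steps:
v(R) = R³
C(T, J) = J + T + J³ (C(T, J) = (T + J) + J³ = (J + T) + J³ = J + T + J³)
-(-28774 - C(91, 37)) = -(-28774 - (37 + 91 + 37³)) = -(-28774 - (37 + 91 + 50653)) = -(-28774 - 1*50781) = -(-28774 - 50781) = -1*(-79555) = 79555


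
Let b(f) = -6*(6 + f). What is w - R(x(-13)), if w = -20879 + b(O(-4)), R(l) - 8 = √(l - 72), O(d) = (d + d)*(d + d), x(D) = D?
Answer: -21307 - I*√85 ≈ -21307.0 - 9.2195*I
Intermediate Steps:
O(d) = 4*d² (O(d) = (2*d)*(2*d) = 4*d²)
R(l) = 8 + √(-72 + l) (R(l) = 8 + √(l - 72) = 8 + √(-72 + l))
b(f) = -36 - 6*f
w = -21299 (w = -20879 + (-36 - 24*(-4)²) = -20879 + (-36 - 24*16) = -20879 + (-36 - 6*64) = -20879 + (-36 - 384) = -20879 - 420 = -21299)
w - R(x(-13)) = -21299 - (8 + √(-72 - 13)) = -21299 - (8 + √(-85)) = -21299 - (8 + I*√85) = -21299 + (-8 - I*√85) = -21307 - I*√85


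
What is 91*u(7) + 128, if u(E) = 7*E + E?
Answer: 5224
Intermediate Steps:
u(E) = 8*E
91*u(7) + 128 = 91*(8*7) + 128 = 91*56 + 128 = 5096 + 128 = 5224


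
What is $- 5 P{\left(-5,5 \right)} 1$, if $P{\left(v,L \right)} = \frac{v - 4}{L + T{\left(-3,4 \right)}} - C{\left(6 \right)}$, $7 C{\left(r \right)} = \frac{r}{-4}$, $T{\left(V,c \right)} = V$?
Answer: $\frac{150}{7} \approx 21.429$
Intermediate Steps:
$C{\left(r \right)} = - \frac{r}{28}$ ($C{\left(r \right)} = \frac{r \frac{1}{-4}}{7} = \frac{r \left(- \frac{1}{4}\right)}{7} = \frac{\left(- \frac{1}{4}\right) r}{7} = - \frac{r}{28}$)
$P{\left(v,L \right)} = \frac{3}{14} + \frac{-4 + v}{-3 + L}$ ($P{\left(v,L \right)} = \frac{v - 4}{L - 3} - \left(- \frac{1}{28}\right) 6 = \frac{-4 + v}{-3 + L} - - \frac{3}{14} = \frac{-4 + v}{-3 + L} + \frac{3}{14} = \frac{3}{14} + \frac{-4 + v}{-3 + L}$)
$- 5 P{\left(-5,5 \right)} 1 = - 5 \frac{-65 + 3 \cdot 5 + 14 \left(-5\right)}{14 \left(-3 + 5\right)} 1 = - 5 \frac{-65 + 15 - 70}{14 \cdot 2} \cdot 1 = - 5 \cdot \frac{1}{14} \cdot \frac{1}{2} \left(-120\right) 1 = \left(-5\right) \left(- \frac{30}{7}\right) 1 = \frac{150}{7} \cdot 1 = \frac{150}{7}$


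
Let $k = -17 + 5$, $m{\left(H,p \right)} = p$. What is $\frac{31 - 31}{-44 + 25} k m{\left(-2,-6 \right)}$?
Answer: $0$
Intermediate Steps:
$k = -12$
$\frac{31 - 31}{-44 + 25} k m{\left(-2,-6 \right)} = \frac{31 - 31}{-44 + 25} \left(-12\right) \left(-6\right) = \frac{0}{-19} \left(-12\right) \left(-6\right) = 0 \left(- \frac{1}{19}\right) \left(-12\right) \left(-6\right) = 0 \left(-12\right) \left(-6\right) = 0 \left(-6\right) = 0$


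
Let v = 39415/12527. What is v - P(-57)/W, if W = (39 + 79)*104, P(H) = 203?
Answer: 481157899/153731344 ≈ 3.1299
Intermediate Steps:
W = 12272 (W = 118*104 = 12272)
v = 39415/12527 (v = 39415*(1/12527) = 39415/12527 ≈ 3.1464)
v - P(-57)/W = 39415/12527 - 203/12272 = 481157899/153731344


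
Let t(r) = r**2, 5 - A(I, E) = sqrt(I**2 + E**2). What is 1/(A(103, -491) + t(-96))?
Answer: 9221/84775151 + sqrt(251690)/84775151 ≈ 0.00011469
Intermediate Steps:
A(I, E) = 5 - sqrt(E**2 + I**2) (A(I, E) = 5 - sqrt(I**2 + E**2) = 5 - sqrt(E**2 + I**2))
1/(A(103, -491) + t(-96)) = 1/((5 - sqrt((-491)**2 + 103**2)) + (-96)**2) = 1/((5 - sqrt(241081 + 10609)) + 9216) = 1/((5 - sqrt(251690)) + 9216) = 1/(9221 - sqrt(251690))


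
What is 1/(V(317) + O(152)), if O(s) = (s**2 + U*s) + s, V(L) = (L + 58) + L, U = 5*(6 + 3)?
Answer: 1/30788 ≈ 3.2480e-5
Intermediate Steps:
U = 45 (U = 5*9 = 45)
V(L) = 58 + 2*L (V(L) = (58 + L) + L = 58 + 2*L)
O(s) = s**2 + 46*s (O(s) = (s**2 + 45*s) + s = s**2 + 46*s)
1/(V(317) + O(152)) = 1/((58 + 2*317) + 152*(46 + 152)) = 1/((58 + 634) + 152*198) = 1/(692 + 30096) = 1/30788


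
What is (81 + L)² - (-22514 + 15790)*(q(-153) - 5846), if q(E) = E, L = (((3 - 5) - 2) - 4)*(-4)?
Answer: -40324507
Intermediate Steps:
L = 32 (L = ((-2 - 2) - 4)*(-4) = (-4 - 4)*(-4) = -8*(-4) = 32)
(81 + L)² - (-22514 + 15790)*(q(-153) - 5846) = (81 + 32)² - (-22514 + 15790)*(-153 - 5846) = 113² - (-6724)*(-5999) = 12769 - 1*40337276 = 12769 - 40337276 = -40324507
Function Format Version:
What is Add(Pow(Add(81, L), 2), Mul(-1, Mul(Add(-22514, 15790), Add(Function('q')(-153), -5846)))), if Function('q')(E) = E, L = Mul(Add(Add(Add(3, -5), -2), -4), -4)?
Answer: -40324507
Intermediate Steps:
L = 32 (L = Mul(Add(Add(-2, -2), -4), -4) = Mul(Add(-4, -4), -4) = Mul(-8, -4) = 32)
Add(Pow(Add(81, L), 2), Mul(-1, Mul(Add(-22514, 15790), Add(Function('q')(-153), -5846)))) = Add(Pow(Add(81, 32), 2), Mul(-1, Mul(Add(-22514, 15790), Add(-153, -5846)))) = Add(Pow(113, 2), Mul(-1, Mul(-6724, -5999))) = Add(12769, Mul(-1, 40337276)) = Add(12769, -40337276) = -40324507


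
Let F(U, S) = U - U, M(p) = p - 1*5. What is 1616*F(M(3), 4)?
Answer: 0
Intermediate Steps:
M(p) = -5 + p (M(p) = p - 5 = -5 + p)
F(U, S) = 0
1616*F(M(3), 4) = 1616*0 = 0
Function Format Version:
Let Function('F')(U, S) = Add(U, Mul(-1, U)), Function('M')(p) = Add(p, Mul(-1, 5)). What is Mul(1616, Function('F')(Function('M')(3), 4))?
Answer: 0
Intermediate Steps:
Function('M')(p) = Add(-5, p) (Function('M')(p) = Add(p, -5) = Add(-5, p))
Function('F')(U, S) = 0
Mul(1616, Function('F')(Function('M')(3), 4)) = Mul(1616, 0) = 0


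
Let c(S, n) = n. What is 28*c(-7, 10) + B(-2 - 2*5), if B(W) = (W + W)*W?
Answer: 568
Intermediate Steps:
B(W) = 2*W**2 (B(W) = (2*W)*W = 2*W**2)
28*c(-7, 10) + B(-2 - 2*5) = 28*10 + 2*(-2 - 2*5)**2 = 280 + 2*(-2 - 10)**2 = 280 + 2*(-12)**2 = 280 + 2*144 = 280 + 288 = 568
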